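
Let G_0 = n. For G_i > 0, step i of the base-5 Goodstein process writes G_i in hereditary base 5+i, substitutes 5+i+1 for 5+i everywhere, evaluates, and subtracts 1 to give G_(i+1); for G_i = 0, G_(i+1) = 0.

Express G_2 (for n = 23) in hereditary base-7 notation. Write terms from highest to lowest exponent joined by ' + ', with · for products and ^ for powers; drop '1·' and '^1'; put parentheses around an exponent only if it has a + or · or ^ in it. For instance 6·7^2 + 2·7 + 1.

G_0=23  [base 5] 4·5 + 3  →[5↦6]→  4·6 + 3 = 27  −1 ⇒ G_1=26
G_1=26  [base 6] 4·6 + 2  →[6↦7]→  4·7 + 2 = 30  −1 ⇒ G_2=29
G_2=29  [base 7] 4·7 + 1  →[7↦8]→  4·8 + 1 = 33  −1 ⇒ G_3=32

4·7 + 1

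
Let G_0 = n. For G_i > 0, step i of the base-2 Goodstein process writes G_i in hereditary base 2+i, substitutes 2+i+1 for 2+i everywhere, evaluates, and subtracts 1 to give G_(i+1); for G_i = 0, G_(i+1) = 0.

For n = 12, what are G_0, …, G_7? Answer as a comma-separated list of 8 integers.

G_0=12  [base 2] 2^(2 + 1) + 2^2  →[2↦3]→  3^(3 + 1) + 3^3 = 108  −1 ⇒ G_1=107
G_1=107  [base 3] 3^(3 + 1) + 2·3^2 + 2·3 + 2  →[3↦4]→  4^(4 + 1) + 2·4^2 + 2·4 + 2 = 1066  −1 ⇒ G_2=1065
G_2=1065  [base 4] 4^(4 + 1) + 2·4^2 + 2·4 + 1  →[4↦5]→  5^(5 + 1) + 2·5^2 + 2·5 + 1 = 15686  −1 ⇒ G_3=15685
G_3=15685  [base 5] 5^(5 + 1) + 2·5^2 + 2·5  →[5↦6]→  6^(6 + 1) + 2·6^2 + 2·6 = 280020  −1 ⇒ G_4=280019
G_4=280019  [base 6] 6^(6 + 1) + 2·6^2 + 6 + 5  →[6↦7]→  7^(7 + 1) + 2·7^2 + 7 + 5 = 5764911  −1 ⇒ G_5=5764910
G_5=5764910  [base 7] 7^(7 + 1) + 2·7^2 + 7 + 4  →[7↦8]→  8^(8 + 1) + 2·8^2 + 8 + 4 = 134217868  −1 ⇒ G_6=134217867
G_6=134217867  [base 8] 8^(8 + 1) + 2·8^2 + 8 + 3  →[8↦9]→  9^(9 + 1) + 2·9^2 + 9 + 3 = 3486784575  −1 ⇒ G_7=3486784574

12, 107, 1065, 15685, 280019, 5764910, 134217867, 3486784574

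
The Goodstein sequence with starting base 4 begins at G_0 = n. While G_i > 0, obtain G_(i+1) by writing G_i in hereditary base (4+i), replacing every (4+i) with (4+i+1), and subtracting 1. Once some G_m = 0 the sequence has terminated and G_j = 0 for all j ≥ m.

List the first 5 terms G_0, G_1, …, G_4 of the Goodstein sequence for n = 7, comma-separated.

[0] 7 ≡ 4 + 3 (base 4). Lift 5: 8. −1: 7.
[1] 7 ≡ 5 + 2 (base 5). Lift 6: 8. −1: 7.
[2] 7 ≡ 6 + 1 (base 6). Lift 7: 8. −1: 7.
[3] 7 ≡ 7 (base 7). Lift 8: 8. −1: 7.

7, 7, 7, 7, 7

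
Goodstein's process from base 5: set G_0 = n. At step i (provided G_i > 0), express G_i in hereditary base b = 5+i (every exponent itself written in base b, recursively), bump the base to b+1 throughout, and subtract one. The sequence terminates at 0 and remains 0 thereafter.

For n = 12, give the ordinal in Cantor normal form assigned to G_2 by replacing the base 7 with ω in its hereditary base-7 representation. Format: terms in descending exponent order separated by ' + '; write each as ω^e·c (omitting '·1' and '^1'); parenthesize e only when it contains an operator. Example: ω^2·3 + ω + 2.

G_0=12  [base 5] 2·5 + 2  →[5↦6]→  2·6 + 2 = 14  −1 ⇒ G_1=13
G_1=13  [base 6] 2·6 + 1  →[6↦7]→  2·7 + 1 = 15  −1 ⇒ G_2=14
G_2=14  [base 7] 2·7  →[7↦8]→  2·8 = 16  −1 ⇒ G_3=15

ω·2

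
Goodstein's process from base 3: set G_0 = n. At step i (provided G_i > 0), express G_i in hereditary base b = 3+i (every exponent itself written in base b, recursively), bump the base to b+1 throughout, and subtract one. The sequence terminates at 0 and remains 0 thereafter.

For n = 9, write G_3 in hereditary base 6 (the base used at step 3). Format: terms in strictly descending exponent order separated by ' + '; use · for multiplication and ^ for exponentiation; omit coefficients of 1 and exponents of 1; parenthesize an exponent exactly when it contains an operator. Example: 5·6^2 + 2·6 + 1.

3·6 + 1

base 3: 9 = 3^2; at 4: 4^2 = 16; next = 15
base 4: 15 = 3·4 + 3; at 5: 3·5 + 3 = 18; next = 17
base 5: 17 = 3·5 + 2; at 6: 3·6 + 2 = 20; next = 19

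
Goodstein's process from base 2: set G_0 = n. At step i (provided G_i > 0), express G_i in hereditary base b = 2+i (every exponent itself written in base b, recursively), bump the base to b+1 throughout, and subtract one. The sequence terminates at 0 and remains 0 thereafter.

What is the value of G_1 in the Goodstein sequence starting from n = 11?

84

(0) 11|_2 = 2^(2 + 1) + 2 + 1 ↦ 3^(3 + 1) + 3 + 1|_3 = 85 ⇒ 84
(1) 84|_3 = 3^(3 + 1) + 3 ↦ 4^(4 + 1) + 4|_4 = 1028 ⇒ 1027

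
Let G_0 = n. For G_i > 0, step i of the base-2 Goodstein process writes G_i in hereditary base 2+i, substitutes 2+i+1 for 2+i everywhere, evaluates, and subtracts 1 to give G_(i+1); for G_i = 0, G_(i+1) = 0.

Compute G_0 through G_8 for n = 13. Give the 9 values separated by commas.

G_0 = 13. HB_2(13) = 2^(2 + 1) + 2^2 + 1. Bump = 109. G_1 = 108.
G_1 = 108. HB_3(108) = 3^(3 + 1) + 3^3. Bump = 1280. G_2 = 1279.
G_2 = 1279. HB_4(1279) = 4^(4 + 1) + 3·4^3 + 3·4^2 + 3·4 + 3. Bump = 16093. G_3 = 16092.
G_3 = 16092. HB_5(16092) = 5^(5 + 1) + 3·5^3 + 3·5^2 + 3·5 + 2. Bump = 280712. G_4 = 280711.
G_4 = 280711. HB_6(280711) = 6^(6 + 1) + 3·6^3 + 3·6^2 + 3·6 + 1. Bump = 5765999. G_5 = 5765998.
G_5 = 5765998. HB_7(5765998) = 7^(7 + 1) + 3·7^3 + 3·7^2 + 3·7. Bump = 134219480. G_6 = 134219479.
G_6 = 134219479. HB_8(134219479) = 8^(8 + 1) + 3·8^3 + 3·8^2 + 2·8 + 7. Bump = 3486786856. G_7 = 3486786855.
G_7 = 3486786855. HB_9(3486786855) = 9^(9 + 1) + 3·9^3 + 3·9^2 + 2·9 + 6. Bump = 100000003326. G_8 = 100000003325.

13, 108, 1279, 16092, 280711, 5765998, 134219479, 3486786855, 100000003325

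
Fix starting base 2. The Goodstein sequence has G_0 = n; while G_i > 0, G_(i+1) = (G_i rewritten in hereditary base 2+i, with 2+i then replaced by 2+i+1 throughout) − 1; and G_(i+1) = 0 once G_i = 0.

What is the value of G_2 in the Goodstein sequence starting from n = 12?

G_0 = 12. HB_2(12) = 2^(2 + 1) + 2^2. Bump = 108. G_1 = 107.
G_1 = 107. HB_3(107) = 3^(3 + 1) + 2·3^2 + 2·3 + 2. Bump = 1066. G_2 = 1065.

1065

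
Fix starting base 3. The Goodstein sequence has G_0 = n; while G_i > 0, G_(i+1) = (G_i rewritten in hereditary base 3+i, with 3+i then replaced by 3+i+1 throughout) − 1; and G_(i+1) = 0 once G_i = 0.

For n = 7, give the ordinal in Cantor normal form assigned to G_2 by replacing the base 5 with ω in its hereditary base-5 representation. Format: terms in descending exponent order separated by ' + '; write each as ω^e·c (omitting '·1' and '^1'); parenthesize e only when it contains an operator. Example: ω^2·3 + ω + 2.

ω + 4

step 0: 7 = 2·3 + 1; sub 4 for 3: 2·4 + 1; = 9; G_1 = 9−1 = 8
step 1: 8 = 2·4; sub 5 for 4: 2·5; = 10; G_2 = 10−1 = 9
step 2: 9 = 5 + 4; sub 6 for 5: 6 + 4; = 10; G_3 = 10−1 = 9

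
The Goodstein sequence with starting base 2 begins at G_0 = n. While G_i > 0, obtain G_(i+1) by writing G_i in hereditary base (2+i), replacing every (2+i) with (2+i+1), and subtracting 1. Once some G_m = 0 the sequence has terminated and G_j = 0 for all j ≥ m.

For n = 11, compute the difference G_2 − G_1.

G_0 = 11. HB_2(11) = 2^(2 + 1) + 2 + 1. Bump = 85. G_1 = 84.
G_1 = 84. HB_3(84) = 3^(3 + 1) + 3. Bump = 1028. G_2 = 1027.

943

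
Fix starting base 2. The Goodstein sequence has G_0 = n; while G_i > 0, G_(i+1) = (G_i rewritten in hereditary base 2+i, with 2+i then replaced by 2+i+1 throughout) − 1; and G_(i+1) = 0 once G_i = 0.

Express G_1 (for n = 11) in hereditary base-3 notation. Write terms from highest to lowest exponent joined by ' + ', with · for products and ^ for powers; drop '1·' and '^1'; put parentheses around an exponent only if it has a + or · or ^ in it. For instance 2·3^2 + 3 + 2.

3^(3 + 1) + 3

base 2: 11 = 2^(2 + 1) + 2 + 1; at 3: 3^(3 + 1) + 3 + 1 = 85; next = 84
base 3: 84 = 3^(3 + 1) + 3; at 4: 4^(4 + 1) + 4 = 1028; next = 1027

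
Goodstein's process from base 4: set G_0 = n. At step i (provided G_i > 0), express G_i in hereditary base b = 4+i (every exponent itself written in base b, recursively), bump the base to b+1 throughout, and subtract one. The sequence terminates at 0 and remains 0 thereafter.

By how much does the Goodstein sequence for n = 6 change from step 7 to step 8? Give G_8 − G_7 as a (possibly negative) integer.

-1

G_0 = 6. HB_4(6) = 4 + 2. Bump = 7. G_1 = 6.
G_1 = 6. HB_5(6) = 5 + 1. Bump = 7. G_2 = 6.
G_2 = 6. HB_6(6) = 6. Bump = 7. G_3 = 6.
G_3 = 6. HB_7(6) = 6. Bump = 6. G_4 = 5.
G_4 = 5. HB_8(5) = 5. Bump = 5. G_5 = 4.
G_5 = 4. HB_9(4) = 4. Bump = 4. G_6 = 3.
G_6 = 3. HB_10(3) = 3. Bump = 3. G_7 = 2.
G_7 = 2. HB_11(2) = 2. Bump = 2. G_8 = 1.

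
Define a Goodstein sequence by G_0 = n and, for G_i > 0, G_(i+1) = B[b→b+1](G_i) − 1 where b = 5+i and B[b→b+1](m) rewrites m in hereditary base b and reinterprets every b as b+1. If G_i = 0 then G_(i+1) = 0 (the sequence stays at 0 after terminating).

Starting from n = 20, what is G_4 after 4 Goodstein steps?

29

(0) 20|_5 = 4·5 ↦ 4·6|_6 = 24 ⇒ 23
(1) 23|_6 = 3·6 + 5 ↦ 3·7 + 5|_7 = 26 ⇒ 25
(2) 25|_7 = 3·7 + 4 ↦ 3·8 + 4|_8 = 28 ⇒ 27
(3) 27|_8 = 3·8 + 3 ↦ 3·9 + 3|_9 = 30 ⇒ 29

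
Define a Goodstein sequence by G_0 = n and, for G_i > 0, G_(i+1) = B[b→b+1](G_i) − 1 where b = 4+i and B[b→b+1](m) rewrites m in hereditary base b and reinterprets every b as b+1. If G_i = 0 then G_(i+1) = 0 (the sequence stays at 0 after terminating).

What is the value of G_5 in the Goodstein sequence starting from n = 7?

(0) 7|_4 = 4 + 3 ↦ 5 + 3|_5 = 8 ⇒ 7
(1) 7|_5 = 5 + 2 ↦ 6 + 2|_6 = 8 ⇒ 7
(2) 7|_6 = 6 + 1 ↦ 7 + 1|_7 = 8 ⇒ 7
(3) 7|_7 = 7 ↦ 8|_8 = 8 ⇒ 7
(4) 7|_8 = 7 ↦ 7|_9 = 7 ⇒ 6
(5) 6|_9 = 6 ↦ 6|_10 = 6 ⇒ 5

6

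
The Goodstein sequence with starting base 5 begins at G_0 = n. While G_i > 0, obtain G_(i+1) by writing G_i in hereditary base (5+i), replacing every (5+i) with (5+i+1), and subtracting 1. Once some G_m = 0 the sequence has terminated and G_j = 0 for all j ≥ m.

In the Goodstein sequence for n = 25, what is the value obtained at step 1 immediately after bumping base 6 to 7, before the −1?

40

[0] 25 ≡ 5^2 (base 5). Lift 6: 36. −1: 35.
[1] 35 ≡ 5·6 + 5 (base 6). Lift 7: 40. −1: 39.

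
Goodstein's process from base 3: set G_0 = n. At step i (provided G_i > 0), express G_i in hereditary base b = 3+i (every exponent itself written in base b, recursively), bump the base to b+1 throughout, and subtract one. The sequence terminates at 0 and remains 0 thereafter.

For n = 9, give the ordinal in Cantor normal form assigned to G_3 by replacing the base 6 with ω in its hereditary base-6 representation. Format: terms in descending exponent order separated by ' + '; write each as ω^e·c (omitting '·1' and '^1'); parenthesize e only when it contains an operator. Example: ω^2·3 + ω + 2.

ω·3 + 1

G_0 = 9. HB_3(9) = 3^2. Bump = 16. G_1 = 15.
G_1 = 15. HB_4(15) = 3·4 + 3. Bump = 18. G_2 = 17.
G_2 = 17. HB_5(17) = 3·5 + 2. Bump = 20. G_3 = 19.
G_3 = 19. HB_6(19) = 3·6 + 1. Bump = 22. G_4 = 21.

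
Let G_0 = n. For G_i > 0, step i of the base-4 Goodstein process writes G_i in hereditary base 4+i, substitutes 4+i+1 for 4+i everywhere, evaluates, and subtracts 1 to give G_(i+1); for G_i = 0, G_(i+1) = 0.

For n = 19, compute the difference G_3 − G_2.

12

[0] 19 ≡ 4^2 + 3 (base 4). Lift 5: 28. −1: 27.
[1] 27 ≡ 5^2 + 2 (base 5). Lift 6: 38. −1: 37.
[2] 37 ≡ 6^2 + 1 (base 6). Lift 7: 50. −1: 49.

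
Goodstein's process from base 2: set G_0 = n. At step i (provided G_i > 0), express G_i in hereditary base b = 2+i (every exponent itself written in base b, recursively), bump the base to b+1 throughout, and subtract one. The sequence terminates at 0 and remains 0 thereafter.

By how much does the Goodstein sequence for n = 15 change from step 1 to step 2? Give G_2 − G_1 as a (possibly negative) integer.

1172

[0] 15 ≡ 2^(2 + 1) + 2^2 + 2 + 1 (base 2). Lift 3: 112. −1: 111.
[1] 111 ≡ 3^(3 + 1) + 3^3 + 3 (base 3). Lift 4: 1284. −1: 1283.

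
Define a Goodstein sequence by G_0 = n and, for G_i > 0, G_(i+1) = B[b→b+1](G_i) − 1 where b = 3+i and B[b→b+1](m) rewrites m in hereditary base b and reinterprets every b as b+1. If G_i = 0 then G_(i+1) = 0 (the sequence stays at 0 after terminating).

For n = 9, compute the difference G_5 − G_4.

9 —HB3→ 3^2 —bump→ 4^2 = 16 —(−1)→ 15
15 —HB4→ 3·4 + 3 —bump→ 3·5 + 3 = 18 —(−1)→ 17
17 —HB5→ 3·5 + 2 —bump→ 3·6 + 2 = 20 —(−1)→ 19
19 —HB6→ 3·6 + 1 —bump→ 3·7 + 1 = 22 —(−1)→ 21
21 —HB7→ 3·7 —bump→ 3·8 = 24 —(−1)→ 23

2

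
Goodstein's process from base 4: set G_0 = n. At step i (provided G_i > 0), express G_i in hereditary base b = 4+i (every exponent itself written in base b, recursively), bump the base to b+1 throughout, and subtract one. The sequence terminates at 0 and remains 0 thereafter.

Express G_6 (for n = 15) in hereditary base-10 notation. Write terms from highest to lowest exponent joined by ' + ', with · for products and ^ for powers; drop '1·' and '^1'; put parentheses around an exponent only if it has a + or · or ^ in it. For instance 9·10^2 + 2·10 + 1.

[0] 15 ≡ 3·4 + 3 (base 4). Lift 5: 18. −1: 17.
[1] 17 ≡ 3·5 + 2 (base 5). Lift 6: 20. −1: 19.
[2] 19 ≡ 3·6 + 1 (base 6). Lift 7: 22. −1: 21.
[3] 21 ≡ 3·7 (base 7). Lift 8: 24. −1: 23.
[4] 23 ≡ 2·8 + 7 (base 8). Lift 9: 25. −1: 24.
[5] 24 ≡ 2·9 + 6 (base 9). Lift 10: 26. −1: 25.
[6] 25 ≡ 2·10 + 5 (base 10). Lift 11: 27. −1: 26.

2·10 + 5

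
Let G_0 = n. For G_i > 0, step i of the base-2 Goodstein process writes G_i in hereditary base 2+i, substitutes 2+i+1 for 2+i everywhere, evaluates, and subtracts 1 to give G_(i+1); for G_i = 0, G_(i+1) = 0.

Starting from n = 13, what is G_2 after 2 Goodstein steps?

13 —HB2→ 2^(2 + 1) + 2^2 + 1 —bump→ 3^(3 + 1) + 3^3 + 1 = 109 —(−1)→ 108
108 —HB3→ 3^(3 + 1) + 3^3 —bump→ 4^(4 + 1) + 4^4 = 1280 —(−1)→ 1279

1279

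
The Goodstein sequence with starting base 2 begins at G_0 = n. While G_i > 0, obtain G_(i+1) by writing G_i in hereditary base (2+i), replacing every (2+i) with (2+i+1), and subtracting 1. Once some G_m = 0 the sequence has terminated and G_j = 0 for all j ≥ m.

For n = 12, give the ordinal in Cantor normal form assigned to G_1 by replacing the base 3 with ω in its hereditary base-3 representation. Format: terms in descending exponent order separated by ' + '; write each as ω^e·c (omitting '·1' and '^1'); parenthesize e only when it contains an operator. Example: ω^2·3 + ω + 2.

ω^(ω + 1) + ω^2·2 + ω·2 + 2

[0] 12 ≡ 2^(2 + 1) + 2^2 (base 2). Lift 3: 108. −1: 107.
[1] 107 ≡ 3^(3 + 1) + 2·3^2 + 2·3 + 2 (base 3). Lift 4: 1066. −1: 1065.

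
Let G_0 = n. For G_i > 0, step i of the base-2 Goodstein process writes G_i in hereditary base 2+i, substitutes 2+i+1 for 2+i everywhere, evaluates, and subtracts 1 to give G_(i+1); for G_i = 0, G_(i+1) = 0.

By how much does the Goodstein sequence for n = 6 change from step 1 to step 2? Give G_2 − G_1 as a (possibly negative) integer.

228

[0] 6 ≡ 2^2 + 2 (base 2). Lift 3: 30. −1: 29.
[1] 29 ≡ 3^3 + 2 (base 3). Lift 4: 258. −1: 257.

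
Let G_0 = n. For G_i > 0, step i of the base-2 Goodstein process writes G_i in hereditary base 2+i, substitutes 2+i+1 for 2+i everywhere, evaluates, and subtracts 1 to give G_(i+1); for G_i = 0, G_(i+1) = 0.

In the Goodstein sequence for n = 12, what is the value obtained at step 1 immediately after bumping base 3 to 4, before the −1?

1066

step 0: 12 = 2^(2 + 1) + 2^2; sub 3 for 2: 3^(3 + 1) + 3^3; = 108; G_1 = 108−1 = 107
step 1: 107 = 3^(3 + 1) + 2·3^2 + 2·3 + 2; sub 4 for 3: 4^(4 + 1) + 2·4^2 + 2·4 + 2; = 1066; G_2 = 1066−1 = 1065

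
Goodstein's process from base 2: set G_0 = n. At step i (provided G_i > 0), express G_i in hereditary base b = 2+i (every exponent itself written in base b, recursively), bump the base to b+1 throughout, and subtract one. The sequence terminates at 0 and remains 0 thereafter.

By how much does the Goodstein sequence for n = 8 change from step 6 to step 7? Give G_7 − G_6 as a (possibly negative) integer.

741286580

i=0: 8 = 2^(2 + 1) (b=2); 2→3: 3^(3 + 1) = 81; 81−1 = 80
i=1: 80 = 2·3^3 + 2·3^2 + 2·3 + 2 (b=3); 3→4: 2·4^4 + 2·4^2 + 2·4 + 2 = 554; 554−1 = 553
i=2: 553 = 2·4^4 + 2·4^2 + 2·4 + 1 (b=4); 4→5: 2·5^5 + 2·5^2 + 2·5 + 1 = 6311; 6311−1 = 6310
i=3: 6310 = 2·5^5 + 2·5^2 + 2·5 (b=5); 5→6: 2·6^6 + 2·6^2 + 2·6 = 93396; 93396−1 = 93395
i=4: 93395 = 2·6^6 + 2·6^2 + 6 + 5 (b=6); 6→7: 2·7^7 + 2·7^2 + 7 + 5 = 1647196; 1647196−1 = 1647195
i=5: 1647195 = 2·7^7 + 2·7^2 + 7 + 4 (b=7); 7→8: 2·8^8 + 2·8^2 + 8 + 4 = 33554572; 33554572−1 = 33554571
i=6: 33554571 = 2·8^8 + 2·8^2 + 8 + 3 (b=8); 8→9: 2·9^9 + 2·9^2 + 9 + 3 = 774841152; 774841152−1 = 774841151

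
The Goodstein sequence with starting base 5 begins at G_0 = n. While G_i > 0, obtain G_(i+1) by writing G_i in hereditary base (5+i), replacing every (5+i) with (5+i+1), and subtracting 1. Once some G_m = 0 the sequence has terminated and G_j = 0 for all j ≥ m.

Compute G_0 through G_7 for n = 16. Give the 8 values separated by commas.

i=0: 16 = 3·5 + 1 (b=5); 5→6: 3·6 + 1 = 19; 19−1 = 18
i=1: 18 = 3·6 (b=6); 6→7: 3·7 = 21; 21−1 = 20
i=2: 20 = 2·7 + 6 (b=7); 7→8: 2·8 + 6 = 22; 22−1 = 21
i=3: 21 = 2·8 + 5 (b=8); 8→9: 2·9 + 5 = 23; 23−1 = 22
i=4: 22 = 2·9 + 4 (b=9); 9→10: 2·10 + 4 = 24; 24−1 = 23
i=5: 23 = 2·10 + 3 (b=10); 10→11: 2·11 + 3 = 25; 25−1 = 24
i=6: 24 = 2·11 + 2 (b=11); 11→12: 2·12 + 2 = 26; 26−1 = 25

16, 18, 20, 21, 22, 23, 24, 25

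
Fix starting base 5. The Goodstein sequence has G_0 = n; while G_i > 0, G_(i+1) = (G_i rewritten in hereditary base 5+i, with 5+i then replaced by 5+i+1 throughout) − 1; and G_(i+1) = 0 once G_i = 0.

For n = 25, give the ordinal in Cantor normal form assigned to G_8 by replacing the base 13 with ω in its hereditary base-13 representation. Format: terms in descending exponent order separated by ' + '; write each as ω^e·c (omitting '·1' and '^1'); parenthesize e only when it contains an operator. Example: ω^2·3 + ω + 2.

ω·4 + 10

G_0=25  [base 5] 5^2  →[5↦6]→  6^2 = 36  −1 ⇒ G_1=35
G_1=35  [base 6] 5·6 + 5  →[6↦7]→  5·7 + 5 = 40  −1 ⇒ G_2=39
G_2=39  [base 7] 5·7 + 4  →[7↦8]→  5·8 + 4 = 44  −1 ⇒ G_3=43
G_3=43  [base 8] 5·8 + 3  →[8↦9]→  5·9 + 3 = 48  −1 ⇒ G_4=47
G_4=47  [base 9] 5·9 + 2  →[9↦10]→  5·10 + 2 = 52  −1 ⇒ G_5=51
G_5=51  [base 10] 5·10 + 1  →[10↦11]→  5·11 + 1 = 56  −1 ⇒ G_6=55
G_6=55  [base 11] 5·11  →[11↦12]→  5·12 = 60  −1 ⇒ G_7=59
G_7=59  [base 12] 4·12 + 11  →[12↦13]→  4·13 + 11 = 63  −1 ⇒ G_8=62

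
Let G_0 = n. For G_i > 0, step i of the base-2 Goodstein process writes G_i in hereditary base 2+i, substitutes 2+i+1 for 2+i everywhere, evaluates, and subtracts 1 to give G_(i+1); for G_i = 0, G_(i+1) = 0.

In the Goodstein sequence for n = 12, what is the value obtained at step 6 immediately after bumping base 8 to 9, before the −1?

[0] 12 ≡ 2^(2 + 1) + 2^2 (base 2). Lift 3: 108. −1: 107.
[1] 107 ≡ 3^(3 + 1) + 2·3^2 + 2·3 + 2 (base 3). Lift 4: 1066. −1: 1065.
[2] 1065 ≡ 4^(4 + 1) + 2·4^2 + 2·4 + 1 (base 4). Lift 5: 15686. −1: 15685.
[3] 15685 ≡ 5^(5 + 1) + 2·5^2 + 2·5 (base 5). Lift 6: 280020. −1: 280019.
[4] 280019 ≡ 6^(6 + 1) + 2·6^2 + 6 + 5 (base 6). Lift 7: 5764911. −1: 5764910.
[5] 5764910 ≡ 7^(7 + 1) + 2·7^2 + 7 + 4 (base 7). Lift 8: 134217868. −1: 134217867.
[6] 134217867 ≡ 8^(8 + 1) + 2·8^2 + 8 + 3 (base 8). Lift 9: 3486784575. −1: 3486784574.

3486784575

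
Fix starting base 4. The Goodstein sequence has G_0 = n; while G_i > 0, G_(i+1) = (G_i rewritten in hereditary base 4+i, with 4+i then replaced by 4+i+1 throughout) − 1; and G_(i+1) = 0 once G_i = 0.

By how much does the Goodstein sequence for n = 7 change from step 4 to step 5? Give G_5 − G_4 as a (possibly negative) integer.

(0) 7|_4 = 4 + 3 ↦ 5 + 3|_5 = 8 ⇒ 7
(1) 7|_5 = 5 + 2 ↦ 6 + 2|_6 = 8 ⇒ 7
(2) 7|_6 = 6 + 1 ↦ 7 + 1|_7 = 8 ⇒ 7
(3) 7|_7 = 7 ↦ 8|_8 = 8 ⇒ 7
(4) 7|_8 = 7 ↦ 7|_9 = 7 ⇒ 6

-1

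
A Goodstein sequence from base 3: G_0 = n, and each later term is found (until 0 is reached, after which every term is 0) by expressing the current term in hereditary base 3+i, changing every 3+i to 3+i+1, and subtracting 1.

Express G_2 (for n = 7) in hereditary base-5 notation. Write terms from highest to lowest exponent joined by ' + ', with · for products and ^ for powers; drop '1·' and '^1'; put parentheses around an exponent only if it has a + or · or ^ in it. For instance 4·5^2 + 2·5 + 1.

5 + 4

7 —HB3→ 2·3 + 1 —bump→ 2·4 + 1 = 9 —(−1)→ 8
8 —HB4→ 2·4 —bump→ 2·5 = 10 —(−1)→ 9
9 —HB5→ 5 + 4 —bump→ 6 + 4 = 10 —(−1)→ 9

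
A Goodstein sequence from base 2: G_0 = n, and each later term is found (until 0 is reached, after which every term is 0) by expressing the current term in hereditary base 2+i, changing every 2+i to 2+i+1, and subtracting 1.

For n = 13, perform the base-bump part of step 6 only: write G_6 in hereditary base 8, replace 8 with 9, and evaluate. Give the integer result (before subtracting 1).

G_0 = 13. HB_2(13) = 2^(2 + 1) + 2^2 + 1. Bump = 109. G_1 = 108.
G_1 = 108. HB_3(108) = 3^(3 + 1) + 3^3. Bump = 1280. G_2 = 1279.
G_2 = 1279. HB_4(1279) = 4^(4 + 1) + 3·4^3 + 3·4^2 + 3·4 + 3. Bump = 16093. G_3 = 16092.
G_3 = 16092. HB_5(16092) = 5^(5 + 1) + 3·5^3 + 3·5^2 + 3·5 + 2. Bump = 280712. G_4 = 280711.
G_4 = 280711. HB_6(280711) = 6^(6 + 1) + 3·6^3 + 3·6^2 + 3·6 + 1. Bump = 5765999. G_5 = 5765998.
G_5 = 5765998. HB_7(5765998) = 7^(7 + 1) + 3·7^3 + 3·7^2 + 3·7. Bump = 134219480. G_6 = 134219479.

3486786856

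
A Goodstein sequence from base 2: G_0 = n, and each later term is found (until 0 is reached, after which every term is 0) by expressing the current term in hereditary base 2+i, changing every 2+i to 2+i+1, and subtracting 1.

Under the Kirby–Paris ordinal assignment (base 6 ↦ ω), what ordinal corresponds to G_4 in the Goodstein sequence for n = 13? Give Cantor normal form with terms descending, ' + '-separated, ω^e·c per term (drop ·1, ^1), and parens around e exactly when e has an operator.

step 0: 13 = 2^(2 + 1) + 2^2 + 1; sub 3 for 2: 3^(3 + 1) + 3^3 + 1; = 109; G_1 = 109−1 = 108
step 1: 108 = 3^(3 + 1) + 3^3; sub 4 for 3: 4^(4 + 1) + 4^4; = 1280; G_2 = 1280−1 = 1279
step 2: 1279 = 4^(4 + 1) + 3·4^3 + 3·4^2 + 3·4 + 3; sub 5 for 4: 5^(5 + 1) + 3·5^3 + 3·5^2 + 3·5 + 3; = 16093; G_3 = 16093−1 = 16092
step 3: 16092 = 5^(5 + 1) + 3·5^3 + 3·5^2 + 3·5 + 2; sub 6 for 5: 6^(6 + 1) + 3·6^3 + 3·6^2 + 3·6 + 2; = 280712; G_4 = 280712−1 = 280711

ω^(ω + 1) + ω^3·3 + ω^2·3 + ω·3 + 1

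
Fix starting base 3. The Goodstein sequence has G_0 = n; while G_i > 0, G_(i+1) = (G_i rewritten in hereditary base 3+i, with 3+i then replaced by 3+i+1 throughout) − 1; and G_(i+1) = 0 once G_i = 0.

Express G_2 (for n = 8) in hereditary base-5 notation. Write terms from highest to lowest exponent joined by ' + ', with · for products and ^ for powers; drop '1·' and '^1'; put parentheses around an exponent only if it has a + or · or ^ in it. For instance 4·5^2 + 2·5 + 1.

2·5

(0) 8|_3 = 2·3 + 2 ↦ 2·4 + 2|_4 = 10 ⇒ 9
(1) 9|_4 = 2·4 + 1 ↦ 2·5 + 1|_5 = 11 ⇒ 10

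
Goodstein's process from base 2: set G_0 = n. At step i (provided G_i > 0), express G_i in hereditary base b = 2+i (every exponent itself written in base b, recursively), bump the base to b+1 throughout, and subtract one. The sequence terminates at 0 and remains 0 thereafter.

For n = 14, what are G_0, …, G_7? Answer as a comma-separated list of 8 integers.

G_0=14  [base 2] 2^(2 + 1) + 2^2 + 2  →[2↦3]→  3^(3 + 1) + 3^3 + 3 = 111  −1 ⇒ G_1=110
G_1=110  [base 3] 3^(3 + 1) + 3^3 + 2  →[3↦4]→  4^(4 + 1) + 4^4 + 2 = 1282  −1 ⇒ G_2=1281
G_2=1281  [base 4] 4^(4 + 1) + 4^4 + 1  →[4↦5]→  5^(5 + 1) + 5^5 + 1 = 18751  −1 ⇒ G_3=18750
G_3=18750  [base 5] 5^(5 + 1) + 5^5  →[5↦6]→  6^(6 + 1) + 6^6 = 326592  −1 ⇒ G_4=326591
G_4=326591  [base 6] 6^(6 + 1) + 5·6^5 + 5·6^4 + 5·6^3 + 5·6^2 + 5·6 + 5  →[6↦7]→  7^(7 + 1) + 5·7^5 + 5·7^4 + 5·7^3 + 5·7^2 + 5·7 + 5 = 5862841  −1 ⇒ G_5=5862840
G_5=5862840  [base 7] 7^(7 + 1) + 5·7^5 + 5·7^4 + 5·7^3 + 5·7^2 + 5·7 + 4  →[7↦8]→  8^(8 + 1) + 5·8^5 + 5·8^4 + 5·8^3 + 5·8^2 + 5·8 + 4 = 134404972  −1 ⇒ G_6=134404971
G_6=134404971  [base 8] 8^(8 + 1) + 5·8^5 + 5·8^4 + 5·8^3 + 5·8^2 + 5·8 + 3  →[8↦9]→  9^(9 + 1) + 5·9^5 + 5·9^4 + 5·9^3 + 5·9^2 + 5·9 + 3 = 3487116549  −1 ⇒ G_7=3487116548

14, 110, 1281, 18750, 326591, 5862840, 134404971, 3487116548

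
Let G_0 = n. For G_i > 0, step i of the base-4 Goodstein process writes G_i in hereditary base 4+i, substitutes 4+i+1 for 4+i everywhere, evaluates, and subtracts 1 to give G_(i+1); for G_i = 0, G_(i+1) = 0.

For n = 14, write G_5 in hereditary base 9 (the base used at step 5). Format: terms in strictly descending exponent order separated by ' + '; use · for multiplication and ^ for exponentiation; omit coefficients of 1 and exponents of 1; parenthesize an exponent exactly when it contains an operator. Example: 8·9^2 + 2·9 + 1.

2·9 + 4

14 —HB4→ 3·4 + 2 —bump→ 3·5 + 2 = 17 —(−1)→ 16
16 —HB5→ 3·5 + 1 —bump→ 3·6 + 1 = 19 —(−1)→ 18
18 —HB6→ 3·6 —bump→ 3·7 = 21 —(−1)→ 20
20 —HB7→ 2·7 + 6 —bump→ 2·8 + 6 = 22 —(−1)→ 21
21 —HB8→ 2·8 + 5 —bump→ 2·9 + 5 = 23 —(−1)→ 22
22 —HB9→ 2·9 + 4 —bump→ 2·10 + 4 = 24 —(−1)→ 23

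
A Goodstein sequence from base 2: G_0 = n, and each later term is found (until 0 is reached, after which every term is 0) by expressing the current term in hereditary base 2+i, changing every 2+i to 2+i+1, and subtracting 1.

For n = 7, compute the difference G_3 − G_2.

7 —HB2→ 2^2 + 2 + 1 —bump→ 3^3 + 3 + 1 = 31 —(−1)→ 30
30 —HB3→ 3^3 + 3 —bump→ 4^4 + 4 = 260 —(−1)→ 259
259 —HB4→ 4^4 + 3 —bump→ 5^5 + 3 = 3128 —(−1)→ 3127

2868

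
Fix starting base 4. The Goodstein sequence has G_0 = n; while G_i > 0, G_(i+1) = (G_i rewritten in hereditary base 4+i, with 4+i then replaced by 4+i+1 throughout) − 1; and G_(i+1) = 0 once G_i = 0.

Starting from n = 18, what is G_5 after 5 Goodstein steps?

18 —HB4→ 4^2 + 2 —bump→ 5^2 + 2 = 27 —(−1)→ 26
26 —HB5→ 5^2 + 1 —bump→ 6^2 + 1 = 37 —(−1)→ 36
36 —HB6→ 6^2 —bump→ 7^2 = 49 —(−1)→ 48
48 —HB7→ 6·7 + 6 —bump→ 6·8 + 6 = 54 —(−1)→ 53
53 —HB8→ 6·8 + 5 —bump→ 6·9 + 5 = 59 —(−1)→ 58
58 —HB9→ 6·9 + 4 —bump→ 6·10 + 4 = 64 —(−1)→ 63

58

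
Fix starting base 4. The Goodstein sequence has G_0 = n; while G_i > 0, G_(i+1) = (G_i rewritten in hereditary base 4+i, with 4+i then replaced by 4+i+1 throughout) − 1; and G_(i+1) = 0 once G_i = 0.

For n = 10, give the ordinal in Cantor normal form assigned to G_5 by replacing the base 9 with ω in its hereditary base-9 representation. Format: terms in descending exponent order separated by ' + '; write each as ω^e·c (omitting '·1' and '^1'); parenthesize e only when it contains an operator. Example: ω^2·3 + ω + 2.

G_0 = 10. HB_4(10) = 2·4 + 2. Bump = 12. G_1 = 11.
G_1 = 11. HB_5(11) = 2·5 + 1. Bump = 13. G_2 = 12.
G_2 = 12. HB_6(12) = 2·6. Bump = 14. G_3 = 13.
G_3 = 13. HB_7(13) = 7 + 6. Bump = 14. G_4 = 13.
G_4 = 13. HB_8(13) = 8 + 5. Bump = 14. G_5 = 13.
G_5 = 13. HB_9(13) = 9 + 4. Bump = 14. G_6 = 13.

ω + 4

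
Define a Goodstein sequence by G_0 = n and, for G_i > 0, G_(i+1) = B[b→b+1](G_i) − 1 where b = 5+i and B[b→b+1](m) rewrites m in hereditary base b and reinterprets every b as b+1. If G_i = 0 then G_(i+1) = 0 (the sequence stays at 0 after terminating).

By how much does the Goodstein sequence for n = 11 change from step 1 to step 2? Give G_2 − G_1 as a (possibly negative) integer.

1

[0] 11 ≡ 2·5 + 1 (base 5). Lift 6: 13. −1: 12.
[1] 12 ≡ 2·6 (base 6). Lift 7: 14. −1: 13.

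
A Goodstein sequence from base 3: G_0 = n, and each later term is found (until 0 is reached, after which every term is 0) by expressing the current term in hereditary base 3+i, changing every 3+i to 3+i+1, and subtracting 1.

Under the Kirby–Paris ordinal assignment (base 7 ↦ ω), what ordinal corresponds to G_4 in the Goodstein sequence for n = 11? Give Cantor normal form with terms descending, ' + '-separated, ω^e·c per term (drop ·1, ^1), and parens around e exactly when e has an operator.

G_0 = 11. HB_3(11) = 3^2 + 2. Bump = 18. G_1 = 17.
G_1 = 17. HB_4(17) = 4^2 + 1. Bump = 26. G_2 = 25.
G_2 = 25. HB_5(25) = 5^2. Bump = 36. G_3 = 35.
G_3 = 35. HB_6(35) = 5·6 + 5. Bump = 40. G_4 = 39.
G_4 = 39. HB_7(39) = 5·7 + 4. Bump = 44. G_5 = 43.

ω·5 + 4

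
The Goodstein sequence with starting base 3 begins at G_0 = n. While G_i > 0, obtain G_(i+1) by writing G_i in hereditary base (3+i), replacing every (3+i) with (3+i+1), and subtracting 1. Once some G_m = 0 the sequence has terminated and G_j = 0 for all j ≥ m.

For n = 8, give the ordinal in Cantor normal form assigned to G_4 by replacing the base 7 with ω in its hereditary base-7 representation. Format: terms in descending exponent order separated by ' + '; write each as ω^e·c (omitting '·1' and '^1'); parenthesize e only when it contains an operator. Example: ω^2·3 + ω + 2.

G_0 = 8. HB_3(8) = 2·3 + 2. Bump = 10. G_1 = 9.
G_1 = 9. HB_4(9) = 2·4 + 1. Bump = 11. G_2 = 10.
G_2 = 10. HB_5(10) = 2·5. Bump = 12. G_3 = 11.
G_3 = 11. HB_6(11) = 6 + 5. Bump = 12. G_4 = 11.
G_4 = 11. HB_7(11) = 7 + 4. Bump = 12. G_5 = 11.

ω + 4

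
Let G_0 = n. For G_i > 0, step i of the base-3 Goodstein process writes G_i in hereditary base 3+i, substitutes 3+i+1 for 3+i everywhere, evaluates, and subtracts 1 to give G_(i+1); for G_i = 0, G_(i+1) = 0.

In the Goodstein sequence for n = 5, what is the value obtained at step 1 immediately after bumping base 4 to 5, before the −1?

6

5 —HB3→ 3 + 2 —bump→ 4 + 2 = 6 —(−1)→ 5
5 —HB4→ 4 + 1 —bump→ 5 + 1 = 6 —(−1)→ 5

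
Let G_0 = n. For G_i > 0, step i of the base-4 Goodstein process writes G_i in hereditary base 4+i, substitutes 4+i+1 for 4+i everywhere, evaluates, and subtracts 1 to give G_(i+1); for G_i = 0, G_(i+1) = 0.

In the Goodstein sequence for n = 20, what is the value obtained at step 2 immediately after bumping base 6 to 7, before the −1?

step 0: 20 = 4^2 + 4; sub 5 for 4: 5^2 + 5; = 30; G_1 = 30−1 = 29
step 1: 29 = 5^2 + 4; sub 6 for 5: 6^2 + 4; = 40; G_2 = 40−1 = 39
step 2: 39 = 6^2 + 3; sub 7 for 6: 7^2 + 3; = 52; G_3 = 52−1 = 51

52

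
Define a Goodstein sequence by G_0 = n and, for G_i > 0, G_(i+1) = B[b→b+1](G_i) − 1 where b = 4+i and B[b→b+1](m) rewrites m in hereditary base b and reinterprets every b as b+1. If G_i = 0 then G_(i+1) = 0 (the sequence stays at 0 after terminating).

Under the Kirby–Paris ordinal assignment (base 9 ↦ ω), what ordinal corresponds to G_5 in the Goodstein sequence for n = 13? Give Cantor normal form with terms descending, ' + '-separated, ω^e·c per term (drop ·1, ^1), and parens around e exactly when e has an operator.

[0] 13 ≡ 3·4 + 1 (base 4). Lift 5: 16. −1: 15.
[1] 15 ≡ 3·5 (base 5). Lift 6: 18. −1: 17.
[2] 17 ≡ 2·6 + 5 (base 6). Lift 7: 19. −1: 18.
[3] 18 ≡ 2·7 + 4 (base 7). Lift 8: 20. −1: 19.
[4] 19 ≡ 2·8 + 3 (base 8). Lift 9: 21. −1: 20.

ω·2 + 2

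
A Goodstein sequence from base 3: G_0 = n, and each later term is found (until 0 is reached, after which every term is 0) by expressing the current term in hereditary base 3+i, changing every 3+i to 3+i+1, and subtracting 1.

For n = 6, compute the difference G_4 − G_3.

0

(0) 6|_3 = 2·3 ↦ 2·4|_4 = 8 ⇒ 7
(1) 7|_4 = 4 + 3 ↦ 5 + 3|_5 = 8 ⇒ 7
(2) 7|_5 = 5 + 2 ↦ 6 + 2|_6 = 8 ⇒ 7
(3) 7|_6 = 6 + 1 ↦ 7 + 1|_7 = 8 ⇒ 7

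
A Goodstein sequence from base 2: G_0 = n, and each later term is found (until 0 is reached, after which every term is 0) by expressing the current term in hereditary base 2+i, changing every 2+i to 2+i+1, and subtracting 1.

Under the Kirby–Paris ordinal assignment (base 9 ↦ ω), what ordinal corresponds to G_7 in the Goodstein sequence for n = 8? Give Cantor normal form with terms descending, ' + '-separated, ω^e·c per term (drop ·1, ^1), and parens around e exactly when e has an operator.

ω^ω·2 + ω^2·2 + ω + 2

(0) 8|_2 = 2^(2 + 1) ↦ 3^(3 + 1)|_3 = 81 ⇒ 80
(1) 80|_3 = 2·3^3 + 2·3^2 + 2·3 + 2 ↦ 2·4^4 + 2·4^2 + 2·4 + 2|_4 = 554 ⇒ 553
(2) 553|_4 = 2·4^4 + 2·4^2 + 2·4 + 1 ↦ 2·5^5 + 2·5^2 + 2·5 + 1|_5 = 6311 ⇒ 6310
(3) 6310|_5 = 2·5^5 + 2·5^2 + 2·5 ↦ 2·6^6 + 2·6^2 + 2·6|_6 = 93396 ⇒ 93395
(4) 93395|_6 = 2·6^6 + 2·6^2 + 6 + 5 ↦ 2·7^7 + 2·7^2 + 7 + 5|_7 = 1647196 ⇒ 1647195
(5) 1647195|_7 = 2·7^7 + 2·7^2 + 7 + 4 ↦ 2·8^8 + 2·8^2 + 8 + 4|_8 = 33554572 ⇒ 33554571
(6) 33554571|_8 = 2·8^8 + 2·8^2 + 8 + 3 ↦ 2·9^9 + 2·9^2 + 9 + 3|_9 = 774841152 ⇒ 774841151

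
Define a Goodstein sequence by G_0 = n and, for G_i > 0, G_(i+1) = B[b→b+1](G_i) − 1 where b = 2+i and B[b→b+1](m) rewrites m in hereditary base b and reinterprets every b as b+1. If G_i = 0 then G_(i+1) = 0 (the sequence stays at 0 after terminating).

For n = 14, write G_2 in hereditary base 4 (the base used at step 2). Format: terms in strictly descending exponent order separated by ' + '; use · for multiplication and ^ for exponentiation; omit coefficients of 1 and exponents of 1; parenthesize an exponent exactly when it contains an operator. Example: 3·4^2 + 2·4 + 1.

4^(4 + 1) + 4^4 + 1

i=0: 14 = 2^(2 + 1) + 2^2 + 2 (b=2); 2→3: 3^(3 + 1) + 3^3 + 3 = 111; 111−1 = 110
i=1: 110 = 3^(3 + 1) + 3^3 + 2 (b=3); 3→4: 4^(4 + 1) + 4^4 + 2 = 1282; 1282−1 = 1281
i=2: 1281 = 4^(4 + 1) + 4^4 + 1 (b=4); 4→5: 5^(5 + 1) + 5^5 + 1 = 18751; 18751−1 = 18750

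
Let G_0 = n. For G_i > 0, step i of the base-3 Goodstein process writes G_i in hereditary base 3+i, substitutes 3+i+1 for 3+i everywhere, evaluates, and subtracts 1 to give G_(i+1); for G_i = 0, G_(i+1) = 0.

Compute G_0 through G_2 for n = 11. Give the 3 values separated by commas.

11, 17, 25

G_0 = 11. HB_3(11) = 3^2 + 2. Bump = 18. G_1 = 17.
G_1 = 17. HB_4(17) = 4^2 + 1. Bump = 26. G_2 = 25.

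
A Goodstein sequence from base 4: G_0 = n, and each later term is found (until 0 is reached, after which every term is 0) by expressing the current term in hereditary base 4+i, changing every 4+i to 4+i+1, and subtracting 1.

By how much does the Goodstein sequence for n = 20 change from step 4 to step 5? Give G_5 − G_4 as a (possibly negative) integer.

[0] 20 ≡ 4^2 + 4 (base 4). Lift 5: 30. −1: 29.
[1] 29 ≡ 5^2 + 4 (base 5). Lift 6: 40. −1: 39.
[2] 39 ≡ 6^2 + 3 (base 6). Lift 7: 52. −1: 51.
[3] 51 ≡ 7^2 + 2 (base 7). Lift 8: 66. −1: 65.
[4] 65 ≡ 8^2 + 1 (base 8). Lift 9: 82. −1: 81.

16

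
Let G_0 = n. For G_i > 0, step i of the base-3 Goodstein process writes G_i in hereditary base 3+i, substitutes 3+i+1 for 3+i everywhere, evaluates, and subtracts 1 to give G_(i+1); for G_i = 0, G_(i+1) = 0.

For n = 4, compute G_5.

1

(0) 4|_3 = 3 + 1 ↦ 4 + 1|_4 = 5 ⇒ 4
(1) 4|_4 = 4 ↦ 5|_5 = 5 ⇒ 4
(2) 4|_5 = 4 ↦ 4|_6 = 4 ⇒ 3
(3) 3|_6 = 3 ↦ 3|_7 = 3 ⇒ 2
(4) 2|_7 = 2 ↦ 2|_8 = 2 ⇒ 1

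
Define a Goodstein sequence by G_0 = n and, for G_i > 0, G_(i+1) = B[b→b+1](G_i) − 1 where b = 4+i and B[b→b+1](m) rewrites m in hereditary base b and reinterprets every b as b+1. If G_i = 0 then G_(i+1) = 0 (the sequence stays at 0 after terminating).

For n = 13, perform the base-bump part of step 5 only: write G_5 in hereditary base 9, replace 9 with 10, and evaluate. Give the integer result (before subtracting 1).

G_0 = 13. HB_4(13) = 3·4 + 1. Bump = 16. G_1 = 15.
G_1 = 15. HB_5(15) = 3·5. Bump = 18. G_2 = 17.
G_2 = 17. HB_6(17) = 2·6 + 5. Bump = 19. G_3 = 18.
G_3 = 18. HB_7(18) = 2·7 + 4. Bump = 20. G_4 = 19.
G_4 = 19. HB_8(19) = 2·8 + 3. Bump = 21. G_5 = 20.
G_5 = 20. HB_9(20) = 2·9 + 2. Bump = 22. G_6 = 21.

22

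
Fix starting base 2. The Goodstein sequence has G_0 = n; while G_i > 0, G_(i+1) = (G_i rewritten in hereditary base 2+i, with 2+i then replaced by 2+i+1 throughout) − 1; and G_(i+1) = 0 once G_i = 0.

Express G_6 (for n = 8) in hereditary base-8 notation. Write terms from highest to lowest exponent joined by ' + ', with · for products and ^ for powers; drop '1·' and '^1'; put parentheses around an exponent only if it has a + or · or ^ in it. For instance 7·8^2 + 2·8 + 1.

step 0: 8 = 2^(2 + 1); sub 3 for 2: 3^(3 + 1); = 81; G_1 = 81−1 = 80
step 1: 80 = 2·3^3 + 2·3^2 + 2·3 + 2; sub 4 for 3: 2·4^4 + 2·4^2 + 2·4 + 2; = 554; G_2 = 554−1 = 553
step 2: 553 = 2·4^4 + 2·4^2 + 2·4 + 1; sub 5 for 4: 2·5^5 + 2·5^2 + 2·5 + 1; = 6311; G_3 = 6311−1 = 6310
step 3: 6310 = 2·5^5 + 2·5^2 + 2·5; sub 6 for 5: 2·6^6 + 2·6^2 + 2·6; = 93396; G_4 = 93396−1 = 93395
step 4: 93395 = 2·6^6 + 2·6^2 + 6 + 5; sub 7 for 6: 2·7^7 + 2·7^2 + 7 + 5; = 1647196; G_5 = 1647196−1 = 1647195
step 5: 1647195 = 2·7^7 + 2·7^2 + 7 + 4; sub 8 for 7: 2·8^8 + 2·8^2 + 8 + 4; = 33554572; G_6 = 33554572−1 = 33554571

2·8^8 + 2·8^2 + 8 + 3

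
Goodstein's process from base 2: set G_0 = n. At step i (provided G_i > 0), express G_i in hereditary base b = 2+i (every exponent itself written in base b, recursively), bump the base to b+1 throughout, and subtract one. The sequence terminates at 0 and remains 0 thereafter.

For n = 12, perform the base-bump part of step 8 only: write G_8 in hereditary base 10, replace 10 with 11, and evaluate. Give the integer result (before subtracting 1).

G_0=12  [base 2] 2^(2 + 1) + 2^2  →[2↦3]→  3^(3 + 1) + 3^3 = 108  −1 ⇒ G_1=107
G_1=107  [base 3] 3^(3 + 1) + 2·3^2 + 2·3 + 2  →[3↦4]→  4^(4 + 1) + 2·4^2 + 2·4 + 2 = 1066  −1 ⇒ G_2=1065
G_2=1065  [base 4] 4^(4 + 1) + 2·4^2 + 2·4 + 1  →[4↦5]→  5^(5 + 1) + 2·5^2 + 2·5 + 1 = 15686  −1 ⇒ G_3=15685
G_3=15685  [base 5] 5^(5 + 1) + 2·5^2 + 2·5  →[5↦6]→  6^(6 + 1) + 2·6^2 + 2·6 = 280020  −1 ⇒ G_4=280019
G_4=280019  [base 6] 6^(6 + 1) + 2·6^2 + 6 + 5  →[6↦7]→  7^(7 + 1) + 2·7^2 + 7 + 5 = 5764911  −1 ⇒ G_5=5764910
G_5=5764910  [base 7] 7^(7 + 1) + 2·7^2 + 7 + 4  →[7↦8]→  8^(8 + 1) + 2·8^2 + 8 + 4 = 134217868  −1 ⇒ G_6=134217867
G_6=134217867  [base 8] 8^(8 + 1) + 2·8^2 + 8 + 3  →[8↦9]→  9^(9 + 1) + 2·9^2 + 9 + 3 = 3486784575  −1 ⇒ G_7=3486784574
G_7=3486784574  [base 9] 9^(9 + 1) + 2·9^2 + 9 + 2  →[9↦10]→  10^(10 + 1) + 2·10^2 + 10 + 2 = 100000000212  −1 ⇒ G_8=100000000211
G_8=100000000211  [base 10] 10^(10 + 1) + 2·10^2 + 10 + 1  →[10↦11]→  11^(11 + 1) + 2·11^2 + 11 + 1 = 3138428376975  −1 ⇒ G_9=3138428376974

3138428376975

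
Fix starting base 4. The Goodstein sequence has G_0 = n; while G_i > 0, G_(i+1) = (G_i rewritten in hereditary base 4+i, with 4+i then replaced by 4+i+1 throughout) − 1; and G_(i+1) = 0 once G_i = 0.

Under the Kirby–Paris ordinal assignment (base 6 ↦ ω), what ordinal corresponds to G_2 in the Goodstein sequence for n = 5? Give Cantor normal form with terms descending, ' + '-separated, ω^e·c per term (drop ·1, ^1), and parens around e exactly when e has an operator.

(0) 5|_4 = 4 + 1 ↦ 5 + 1|_5 = 6 ⇒ 5
(1) 5|_5 = 5 ↦ 6|_6 = 6 ⇒ 5
(2) 5|_6 = 5 ↦ 5|_7 = 5 ⇒ 4

5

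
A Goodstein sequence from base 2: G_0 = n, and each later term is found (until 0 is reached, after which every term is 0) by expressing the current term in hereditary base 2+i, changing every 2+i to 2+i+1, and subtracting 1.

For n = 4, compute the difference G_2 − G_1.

15

[0] 4 ≡ 2^2 (base 2). Lift 3: 27. −1: 26.
[1] 26 ≡ 2·3^2 + 2·3 + 2 (base 3). Lift 4: 42. −1: 41.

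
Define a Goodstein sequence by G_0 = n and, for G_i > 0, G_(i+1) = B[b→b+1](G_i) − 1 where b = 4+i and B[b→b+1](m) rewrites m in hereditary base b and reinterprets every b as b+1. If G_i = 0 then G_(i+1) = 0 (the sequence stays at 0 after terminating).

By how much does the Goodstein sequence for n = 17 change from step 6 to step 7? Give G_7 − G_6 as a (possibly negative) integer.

4

G_0 = 17. HB_4(17) = 4^2 + 1. Bump = 26. G_1 = 25.
G_1 = 25. HB_5(25) = 5^2. Bump = 36. G_2 = 35.
G_2 = 35. HB_6(35) = 5·6 + 5. Bump = 40. G_3 = 39.
G_3 = 39. HB_7(39) = 5·7 + 4. Bump = 44. G_4 = 43.
G_4 = 43. HB_8(43) = 5·8 + 3. Bump = 48. G_5 = 47.
G_5 = 47. HB_9(47) = 5·9 + 2. Bump = 52. G_6 = 51.
G_6 = 51. HB_10(51) = 5·10 + 1. Bump = 56. G_7 = 55.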